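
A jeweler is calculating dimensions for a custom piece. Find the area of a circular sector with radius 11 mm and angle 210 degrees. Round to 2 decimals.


Shape: circular sector
Radius r = 11 mm, Angle = 210 degrees
Formula: A = (angle/360) * pi * r^2
r^2 = 121
Fraction of circle = 210/360
A = (210/360) * pi * 121
A = 70.583333 * pi
A = 221.74
221.74 mm^2


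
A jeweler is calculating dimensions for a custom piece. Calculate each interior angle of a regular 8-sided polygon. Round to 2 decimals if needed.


Shape: regular octagon (8 sides)
Formula: interior angle = (n - 2) * 180 / n
(n - 2) = 6
(n - 2) * 180 = 1080
angle = 1080 / 8
angle = 135
135 degrees


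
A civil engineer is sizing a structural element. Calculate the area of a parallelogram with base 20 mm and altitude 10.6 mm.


Shape: parallelogram
Base b = 20 mm, Height h = 10.6 mm
Formula: A = b * h
A = 20 * 10.6
A = 212
212 mm^2


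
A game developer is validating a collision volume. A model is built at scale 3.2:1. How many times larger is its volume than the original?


Linear scale factor k = 3.2
Rule: under a linear scaling by k, volumes scale by k^3.
k^3 = 3.2 * 3.2 * 3.2
k^3 = 10.24 * 3.2
k^3 = 32.768
Volume scales by a factor of 32.768.
32.768 (dimensionless)


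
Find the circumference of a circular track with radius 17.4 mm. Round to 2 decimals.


Shape: circle
Radius r = 17.4 mm
Formula: C = 2 * pi * r
C = 2 * pi * 17.4
C = 34.8 * pi
C = 109.33
109.33 mm


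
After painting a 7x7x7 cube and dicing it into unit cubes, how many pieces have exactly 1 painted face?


Large cube: 7 x 7 x 7, cut into unit cubes.
n = 7, so n - 2 = 5
Cubes with 1 painted face lie in the interior of each face.
A cube has 6 faces; each contributes (n - 2)^2 = 25 such cubes.
Count = 6 * 25 = 150
150 unit cubes


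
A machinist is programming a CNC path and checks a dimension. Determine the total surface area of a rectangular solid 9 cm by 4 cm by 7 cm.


Shape: rectangular prism
l = 9 cm, w = 4 cm, h = 7 cm
Formula: SA = 2(lw + lh + wh)
lw = 36, lh = 63, wh = 28
lw + lh + wh = 127
SA = 2 * 127
SA = 254
254 cm^2


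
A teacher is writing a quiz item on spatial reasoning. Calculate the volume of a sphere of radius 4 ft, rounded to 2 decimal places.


Shape: sphere
Radius r = 4 ft
Formula: V = (4/3) * pi * r^3
r^3 = 64
(4/3) * 64 = 85.333333
V = 85.333333 * pi
V = 268.08
268.08 ft^3


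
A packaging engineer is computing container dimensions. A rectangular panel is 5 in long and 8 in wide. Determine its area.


Shape: rectangle
Length l = 5 in, Width w = 8 in
Formula: A = l * w
A = 5 * 8
A = 40
40 in^2


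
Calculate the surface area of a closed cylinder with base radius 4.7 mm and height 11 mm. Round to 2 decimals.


Shape: closed cylinder
Radius r = 4.7 mm, Height h = 11 mm
Formula: SA = 2*pi*r^2 + 2*pi*r*h = 2*pi*r*(r + h)
r + h = 15.7
2 * r * (r + h) = 2 * 4.7 * 15.7 = 147.58
SA = 147.58 * pi
SA = 463.64
463.64 mm^2


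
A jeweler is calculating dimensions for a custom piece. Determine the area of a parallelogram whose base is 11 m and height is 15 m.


Shape: parallelogram
Base b = 11 m, Height h = 15 m
Formula: A = b * h
A = 11 * 15
A = 165
165 m^2


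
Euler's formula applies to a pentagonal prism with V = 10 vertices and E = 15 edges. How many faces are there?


Polyhedron: pentagonal prism
Euler's formula for convex polyhedra: V - E + F = 2
Given: V = 10 vertices and E = 15 edges
Solve for F:
F = 2 + E - V = 2 + 15 - 10 = 7
7 faces


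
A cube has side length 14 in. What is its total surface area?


Shape: cube
Side s = 14 in
A cube has 6 square faces.
Formula: SA = 6 * s^2
s^2 = 196
SA = 6 * 196
SA = 1176
1176 in^2


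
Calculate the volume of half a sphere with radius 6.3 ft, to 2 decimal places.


Shape: hemisphere (half of a sphere)
Radius r = 6.3 ft
Formula: V = (1/2) * (4/3) * pi * r^3 = (2/3) * pi * r^3
r^3 = 250.047
(2/3) * 250.047 = 166.698
V = 166.698 * pi
V = 523.7
523.7 ft^3


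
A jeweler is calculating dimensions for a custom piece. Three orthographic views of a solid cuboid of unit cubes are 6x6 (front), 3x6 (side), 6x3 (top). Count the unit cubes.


Orthographic views of a solid rectangular block:
Front view 6 x 6 -> length = 6, height = 6
Side view 3 x 6 -> width = 3, height = 6 (consistent)
Top view 6 x 3 -> confirms length = 6, width = 3
The block is 6 x 3 x 6.
Total unit cubes = 6 * 3 * 6 = 108
108 unit cubes


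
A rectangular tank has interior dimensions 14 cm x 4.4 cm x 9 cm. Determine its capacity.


Shape: rectangular prism
l = 14 cm, w = 4.4 cm, h = 9 cm
Formula: V = l * w * h
V = 14 * 4.4 * 9
V = 61.6 * 9
V = 554.4
554.4 cm^3


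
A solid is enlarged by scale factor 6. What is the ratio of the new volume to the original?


Linear scale factor k = 6
Rule: under a linear scaling by k, volumes scale by k^3.
k^3 = 6 * 6 * 6
k^3 = 36 * 6
k^3 = 216
Volume scales by a factor of 216.
216 (dimensionless)


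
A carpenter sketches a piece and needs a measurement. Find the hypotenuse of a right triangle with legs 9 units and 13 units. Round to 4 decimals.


Shape: right triangle
Legs a = 9 units, b = 13 units
Formula: c = sqrt(a^2 + b^2)
a^2 = 81, b^2 = 169
a^2 + b^2 = 250
c = sqrt(250)
c = 15.8114
15.8114 units


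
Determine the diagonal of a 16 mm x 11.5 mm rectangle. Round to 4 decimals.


Shape: rectangle (diagonal via Pythagoras)
Sides: 16 mm and 11.5 mm
Formula: d = sqrt(l^2 + w^2)
l^2 = 256, w^2 = 132.25
l^2 + w^2 = 388.25
d = sqrt(388.25)
d = 19.7041
19.7041 mm


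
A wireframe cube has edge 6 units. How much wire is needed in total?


Shape: cube
Side s = 6 units
A cube has 12 edges, all equal.
Formula: total edge length = 12 * s
Total = 12 * 6
Total = 72
72 units


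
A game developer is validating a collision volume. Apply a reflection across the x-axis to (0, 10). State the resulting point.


Transformation: reflection
Original point: (0, 10)
Rule for reflection over the x-axis: (x, y) -> (x, -y)
Apply: (0, 10) -> (0, -10)
(0, -10)


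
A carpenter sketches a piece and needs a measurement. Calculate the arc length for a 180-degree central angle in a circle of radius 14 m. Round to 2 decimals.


Shape: circular arc
Radius r = 14 m, Angle = 180 degrees
Formula: L = (angle/360) * 2 * pi * r
2 * pi * r = 28 * pi
L = (180/360) * 28 * pi
L = 14 * pi
L = 43.98
43.98 m


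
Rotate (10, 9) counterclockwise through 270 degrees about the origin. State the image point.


Transformation: rotation about the origin
Original point: (10, 9)
Rule for 270 deg counterclockwise: (x, y) -> (y, -x)
Apply: (10, 9) -> (9, -10)
(9, -10)


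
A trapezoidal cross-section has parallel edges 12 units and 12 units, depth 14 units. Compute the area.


Shape: trapezoid
Parallel sides a = 12 units, b = 12 units; Height h = 14 units
Formula: A = (a + b) * h / 2
a + b = 12 + 12 = 24
A = 24 * 14 / 2
A = 336 / 2
A = 168
168 units^2


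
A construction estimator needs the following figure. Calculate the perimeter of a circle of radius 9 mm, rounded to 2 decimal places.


Shape: circle
Radius r = 9 mm
Formula: C = 2 * pi * r
C = 2 * pi * 9
C = 18 * pi
C = 56.55
56.55 mm


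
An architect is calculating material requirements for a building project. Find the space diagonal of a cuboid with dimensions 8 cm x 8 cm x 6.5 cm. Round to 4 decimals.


Shape: rectangular box (space diagonal)
l = 8 cm, w = 8 cm, h = 6.5 cm
Visualize: the diagonal of the base, then a right triangle with that diagonal and the height.
Formula: d = sqrt(l^2 + w^2 + h^2)
l^2 + w^2 + h^2 = 64 + 64 + 42.25 = 170.25
d = sqrt(170.25)
d = 13.048
13.048 cm


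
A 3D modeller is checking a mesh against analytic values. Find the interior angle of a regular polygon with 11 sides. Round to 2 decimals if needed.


Shape: regular hendecagon (11 sides)
Formula: interior angle = (n - 2) * 180 / n
(n - 2) = 9
(n - 2) * 180 = 1620
angle = 1620 / 11
angle = 147.27
147.27 degrees


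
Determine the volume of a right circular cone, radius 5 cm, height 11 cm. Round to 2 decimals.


Shape: cone
Radius r = 5 cm, Height h = 11 cm
Formula: V = (1/3) * pi * r^2 * h
r^2 = 25
pi * r^2 * h = pi * 25 * 11 = 275 * pi
V = 275 * pi / 3
V = 287.98
287.98 cm^3


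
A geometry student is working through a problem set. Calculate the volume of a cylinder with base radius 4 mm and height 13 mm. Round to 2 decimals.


Shape: cylinder
Radius r = 4 mm, Height h = 13 mm
Formula: V = pi * r^2 * h
r^2 = 16
V = pi * 16 * 13
V = 208 * pi
V = 653.45
653.45 mm^3


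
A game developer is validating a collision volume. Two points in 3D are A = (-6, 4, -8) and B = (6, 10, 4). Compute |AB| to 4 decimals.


3D distance between two points
P1 = (-6, 4, -8), P2 = (6, 10, 4)
Formula: d = sqrt((x2-x1)^2 + (y2-y1)^2 + (z2-z1)^2)
dx = 6 - -6 = 12
dy = 10 - 4 = 6
dz = 4 - -8 = 12
dx^2 + dy^2 + dz^2 = 144 + 36 + 144 = 324
d = sqrt(324)
d = 18.0
18 units


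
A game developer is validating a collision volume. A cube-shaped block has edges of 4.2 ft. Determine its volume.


Shape: cube
Side s = 4.2 ft
Formula: V = s^3
V = 4.2 * 4.2 * 4.2
V = 17.64 * 4.2
V = 74.088
74.088 ft^3


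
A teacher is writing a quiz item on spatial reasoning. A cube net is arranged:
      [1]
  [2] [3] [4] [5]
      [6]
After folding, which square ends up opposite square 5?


Net: cross layout. Take square 3 as the base (bottom).
Fold the four squares in the horizontal row up around 3: 2 -> left, 4 -> right, 5 wraps to the top.
Fold 1 and 6 up from 3: 1 -> back, 6 -> front.
Opposite pairs are therefore: (1, 6), (2, 4), (3, 5).
Face 5 is opposite face 3.
face 3


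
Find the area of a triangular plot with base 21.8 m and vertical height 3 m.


Shape: triangle
Base b = 21.8 m, Height h = 3 m
Formula: A = (1/2) * b * h
A = 0.5 * 21.8 * 3
A = 0.5 * 65.4
A = 32.7
32.7 m^2


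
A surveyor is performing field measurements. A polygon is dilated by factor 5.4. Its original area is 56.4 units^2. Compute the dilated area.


Linear scale factor k = 5.4
Original area = 56.4 units^2
Rule: under a linear scaling by k, areas scale by k^2.
k^2 = 5.4^2 = 29.16
New area = 56.4 * 29.16
New area = 1644.624
1644.624 units^2


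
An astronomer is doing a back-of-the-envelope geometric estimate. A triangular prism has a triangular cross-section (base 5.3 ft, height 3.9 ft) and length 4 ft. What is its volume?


Shape: triangular prism
Triangle base = 5.3 ft, triangle height = 3.9 ft, prism length L = 4 ft
Formula: V = (1/2 * b * h_tri) * L
Cross-section area = 0.5 * 5.3 * 3.9 = 10.335
V = 10.335 * 4
V = 41.34
41.34 ft^3


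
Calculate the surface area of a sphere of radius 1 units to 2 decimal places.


Shape: sphere
Radius r = 1 units
Formula: SA = 4 * pi * r^2
r^2 = 1
SA = 4 * pi * 1
SA = 4 * pi
SA = 12.57
12.57 units^2


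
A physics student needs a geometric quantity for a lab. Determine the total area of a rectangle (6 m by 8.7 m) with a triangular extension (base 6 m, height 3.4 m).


Composite shape: rectangle + triangle
Rectangle area = 6 * 8.7 = 52.2
Triangle area = 0.5 * 6 * 3.4 = 10.2
Total = 52.2 + 10.2
Total = 62.4
62.4 m^2


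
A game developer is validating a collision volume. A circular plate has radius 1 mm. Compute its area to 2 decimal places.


Shape: circle
Radius r = 1 mm
Formula: A = pi * r^2
r^2 = 1^2 = 1
A = pi * 1
A = 3.14
3.14 mm^2


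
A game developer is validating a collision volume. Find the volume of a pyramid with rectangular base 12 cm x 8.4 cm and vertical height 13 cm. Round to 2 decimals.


Shape: rectangular pyramid
Base: 12 cm x 8.4 cm, Height h = 13 cm
Formula: V = (1/3) * base_area * h
base_area = 12 * 8.4 = 100.8
base_area * h = 100.8 * 13 = 1310.4
V = 1310.4 / 3
V = 436.8
436.8 cm^3


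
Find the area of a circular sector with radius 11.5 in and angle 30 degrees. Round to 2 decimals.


Shape: circular sector
Radius r = 11.5 in, Angle = 30 degrees
Formula: A = (angle/360) * pi * r^2
r^2 = 132.25
Fraction of circle = 30/360
A = (30/360) * pi * 132.25
A = 11.020833 * pi
A = 34.62
34.62 in^2


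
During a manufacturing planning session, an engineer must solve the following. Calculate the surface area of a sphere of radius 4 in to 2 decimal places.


Shape: sphere
Radius r = 4 in
Formula: SA = 4 * pi * r^2
r^2 = 16
SA = 4 * pi * 16
SA = 64 * pi
SA = 201.06
201.06 in^2


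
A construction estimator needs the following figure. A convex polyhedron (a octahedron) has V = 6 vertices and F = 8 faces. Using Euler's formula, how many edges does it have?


Polyhedron: octahedron
Euler's formula for convex polyhedra: V - E + F = 2
Given: V = 6 vertices and F = 8 faces
Solve for E:
E = V + F - 2 = 6 + 8 - 2 = 12
12 edges


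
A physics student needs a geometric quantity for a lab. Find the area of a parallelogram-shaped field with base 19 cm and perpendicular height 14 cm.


Shape: parallelogram
Base b = 19 cm, Height h = 14 cm
Formula: A = b * h
A = 19 * 14
A = 266
266 cm^2


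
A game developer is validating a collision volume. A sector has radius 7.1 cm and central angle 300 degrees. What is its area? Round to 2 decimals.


Shape: circular sector
Radius r = 7.1 cm, Angle = 300 degrees
Formula: A = (angle/360) * pi * r^2
r^2 = 50.41
Fraction of circle = 300/360
A = (300/360) * pi * 50.41
A = 42.008333 * pi
A = 131.97
131.97 cm^2


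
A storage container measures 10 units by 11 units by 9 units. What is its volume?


Shape: rectangular prism
l = 10 units, w = 11 units, h = 9 units
Formula: V = l * w * h
V = 10 * 11 * 9
V = 110 * 9
V = 990
990 units^3


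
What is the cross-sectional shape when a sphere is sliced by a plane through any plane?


Solid: sphere
Cutting plane: through any plane
Visualize the intersection of the plane with the solid's surface.
The boundary of the cut region is a circle.
circle


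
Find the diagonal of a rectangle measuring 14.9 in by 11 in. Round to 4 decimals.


Shape: rectangle (diagonal via Pythagoras)
Sides: 14.9 in and 11 in
Formula: d = sqrt(l^2 + w^2)
l^2 = 222.01, w^2 = 121
l^2 + w^2 = 343.01
d = sqrt(343.01)
d = 18.5205
18.5205 in


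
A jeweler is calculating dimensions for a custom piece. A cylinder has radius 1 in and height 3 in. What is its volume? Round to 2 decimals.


Shape: cylinder
Radius r = 1 in, Height h = 3 in
Formula: V = pi * r^2 * h
r^2 = 1
V = pi * 1 * 3
V = 3 * pi
V = 9.42
9.42 in^3


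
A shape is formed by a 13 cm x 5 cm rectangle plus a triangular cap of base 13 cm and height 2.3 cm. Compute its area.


Composite shape: rectangle + triangle
Rectangle area = 13 * 5 = 65
Triangle area = 0.5 * 13 * 2.3 = 14.95
Total = 65 + 14.95
Total = 79.95
79.95 cm^2


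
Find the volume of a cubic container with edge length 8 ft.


Shape: cube
Side s = 8 ft
Formula: V = s^3
V = 8 * 8 * 8
V = 64 * 8
V = 512
512 ft^3


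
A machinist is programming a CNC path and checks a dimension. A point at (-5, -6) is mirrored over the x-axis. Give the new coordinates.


Transformation: reflection
Original point: (-5, -6)
Rule for reflection over the x-axis: (x, y) -> (x, -y)
Apply: (-5, -6) -> (-5, 6)
(-5, 6)


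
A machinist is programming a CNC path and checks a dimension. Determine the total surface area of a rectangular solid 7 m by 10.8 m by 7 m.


Shape: rectangular prism
l = 7 m, w = 10.8 m, h = 7 m
Formula: SA = 2(lw + lh + wh)
lw = 75.6, lh = 49, wh = 75.6
lw + lh + wh = 200.2
SA = 2 * 200.2
SA = 400.4
400.4 m^2


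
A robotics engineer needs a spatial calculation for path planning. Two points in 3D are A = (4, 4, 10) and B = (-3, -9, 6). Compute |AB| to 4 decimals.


3D distance between two points
P1 = (4, 4, 10), P2 = (-3, -9, 6)
Formula: d = sqrt((x2-x1)^2 + (y2-y1)^2 + (z2-z1)^2)
dx = -3 - 4 = -7
dy = -9 - 4 = -13
dz = 6 - 10 = -4
dx^2 + dy^2 + dz^2 = 49 + 169 + 16 = 234
d = sqrt(234)
d = 15.2971
15.2971 units


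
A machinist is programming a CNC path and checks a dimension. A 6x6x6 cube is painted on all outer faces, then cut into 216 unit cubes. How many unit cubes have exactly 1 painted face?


Large cube: 6 x 6 x 6, cut into unit cubes.
n = 6, so n - 2 = 4
Cubes with 1 painted face lie in the interior of each face.
A cube has 6 faces; each contributes (n - 2)^2 = 16 such cubes.
Count = 6 * 16 = 96
96 unit cubes


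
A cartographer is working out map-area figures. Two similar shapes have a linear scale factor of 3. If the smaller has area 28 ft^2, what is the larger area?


Linear scale factor k = 3
Original area = 28 ft^2
Rule: under a linear scaling by k, areas scale by k^2.
k^2 = 3^2 = 9
New area = 28 * 9
New area = 252
252 ft^2


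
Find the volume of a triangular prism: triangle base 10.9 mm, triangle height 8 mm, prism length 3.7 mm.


Shape: triangular prism
Triangle base = 10.9 mm, triangle height = 8 mm, prism length L = 3.7 mm
Formula: V = (1/2 * b * h_tri) * L
Cross-section area = 0.5 * 10.9 * 8 = 43.6
V = 43.6 * 3.7
V = 161.32
161.32 mm^3


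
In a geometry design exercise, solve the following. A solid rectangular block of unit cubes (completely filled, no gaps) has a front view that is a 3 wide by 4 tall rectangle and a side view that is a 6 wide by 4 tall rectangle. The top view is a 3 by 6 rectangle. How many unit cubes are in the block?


Orthographic views of a solid rectangular block:
Front view 3 x 4 -> length = 3, height = 4
Side view 6 x 4 -> width = 6, height = 4 (consistent)
Top view 3 x 6 -> confirms length = 3, width = 6
The block is 3 x 6 x 4.
Total unit cubes = 3 * 6 * 4 = 72
72 unit cubes


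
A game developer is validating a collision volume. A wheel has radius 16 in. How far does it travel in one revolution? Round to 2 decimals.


Shape: circle
Radius r = 16 in
Formula: C = 2 * pi * r
C = 2 * pi * 16
C = 32 * pi
C = 100.53
100.53 in


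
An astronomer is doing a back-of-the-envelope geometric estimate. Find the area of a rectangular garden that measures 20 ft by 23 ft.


Shape: rectangle
Length l = 20 ft, Width w = 23 ft
Formula: A = l * w
A = 20 * 23
A = 460
460 ft^2


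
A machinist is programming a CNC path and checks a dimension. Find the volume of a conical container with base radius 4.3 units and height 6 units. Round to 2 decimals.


Shape: cone
Radius r = 4.3 units, Height h = 6 units
Formula: V = (1/3) * pi * r^2 * h
r^2 = 18.49
pi * r^2 * h = pi * 18.49 * 6 = 110.94 * pi
V = 110.94 * pi / 3
V = 116.18
116.18 units^3


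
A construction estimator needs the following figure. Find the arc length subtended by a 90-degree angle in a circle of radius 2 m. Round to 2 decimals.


Shape: circular arc
Radius r = 2 m, Angle = 90 degrees
Formula: L = (angle/360) * 2 * pi * r
2 * pi * r = 4 * pi
L = (90/360) * 4 * pi
L = 1 * pi
L = 3.14
3.14 m


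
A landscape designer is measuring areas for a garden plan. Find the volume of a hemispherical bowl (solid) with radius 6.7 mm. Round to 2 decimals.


Shape: hemisphere (half of a sphere)
Radius r = 6.7 mm
Formula: V = (1/2) * (4/3) * pi * r^3 = (2/3) * pi * r^3
r^3 = 300.763
(2/3) * 300.763 = 200.508667
V = 200.508667 * pi
V = 629.92
629.92 mm^3


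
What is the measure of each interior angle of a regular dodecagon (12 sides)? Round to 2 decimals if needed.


Shape: regular dodecagon (12 sides)
Formula: interior angle = (n - 2) * 180 / n
(n - 2) = 10
(n - 2) * 180 = 1800
angle = 1800 / 12
angle = 150
150 degrees


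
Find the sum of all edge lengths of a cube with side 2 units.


Shape: cube
Side s = 2 units
A cube has 12 edges, all equal.
Formula: total edge length = 12 * s
Total = 12 * 2
Total = 24
24 units


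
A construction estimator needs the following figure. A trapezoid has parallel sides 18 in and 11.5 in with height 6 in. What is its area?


Shape: trapezoid
Parallel sides a = 18 in, b = 11.5 in; Height h = 6 in
Formula: A = (a + b) * h / 2
a + b = 18 + 11.5 = 29.5
A = 29.5 * 6 / 2
A = 177 / 2
A = 88.5
88.5 in^2


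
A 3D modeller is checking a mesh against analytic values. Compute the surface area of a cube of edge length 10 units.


Shape: cube
Side s = 10 units
A cube has 6 square faces.
Formula: SA = 6 * s^2
s^2 = 100
SA = 6 * 100
SA = 600
600 units^2


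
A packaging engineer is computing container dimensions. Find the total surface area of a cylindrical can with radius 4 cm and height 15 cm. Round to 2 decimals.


Shape: closed cylinder
Radius r = 4 cm, Height h = 15 cm
Formula: SA = 2*pi*r^2 + 2*pi*r*h = 2*pi*r*(r + h)
r + h = 19
2 * r * (r + h) = 2 * 4 * 19 = 152
SA = 152 * pi
SA = 477.52
477.52 cm^2


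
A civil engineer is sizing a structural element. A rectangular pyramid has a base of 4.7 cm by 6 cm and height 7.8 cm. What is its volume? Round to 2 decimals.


Shape: rectangular pyramid
Base: 4.7 cm x 6 cm, Height h = 7.8 cm
Formula: V = (1/3) * base_area * h
base_area = 4.7 * 6 = 28.2
base_area * h = 28.2 * 7.8 = 219.96
V = 219.96 / 3
V = 73.32
73.32 cm^3


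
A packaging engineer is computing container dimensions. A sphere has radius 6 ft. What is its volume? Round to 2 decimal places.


Shape: sphere
Radius r = 6 ft
Formula: V = (4/3) * pi * r^3
r^3 = 216
(4/3) * 216 = 288
V = 288 * pi
V = 904.78
904.78 ft^3


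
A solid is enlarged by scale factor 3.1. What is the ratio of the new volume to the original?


Linear scale factor k = 3.1
Rule: under a linear scaling by k, volumes scale by k^3.
k^3 = 3.1 * 3.1 * 3.1
k^3 = 9.61 * 3.1
k^3 = 29.791
Volume scales by a factor of 29.791.
29.791 (dimensionless)


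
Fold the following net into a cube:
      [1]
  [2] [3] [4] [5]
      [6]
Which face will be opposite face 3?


Net: cross layout. Take square 3 as the base (bottom).
Fold the four squares in the horizontal row up around 3: 2 -> left, 4 -> right, 5 wraps to the top.
Fold 1 and 6 up from 3: 1 -> back, 6 -> front.
Opposite pairs are therefore: (1, 6), (2, 4), (3, 5).
Face 3 is opposite face 5.
face 5


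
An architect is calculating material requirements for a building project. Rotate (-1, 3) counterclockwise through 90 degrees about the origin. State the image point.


Transformation: rotation about the origin
Original point: (-1, 3)
Rule for 90 deg counterclockwise: (x, y) -> (-y, x)
Apply: (-1, 3) -> (-3, -1)
(-3, -1)


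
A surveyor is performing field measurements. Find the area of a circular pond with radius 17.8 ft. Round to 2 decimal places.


Shape: circle
Radius r = 17.8 ft
Formula: A = pi * r^2
r^2 = 17.8^2 = 316.84
A = pi * 316.84
A = 995.38
995.38 ft^2


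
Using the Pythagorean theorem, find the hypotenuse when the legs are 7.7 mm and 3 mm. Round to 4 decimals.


Shape: right triangle
Legs a = 7.7 mm, b = 3 mm
Formula: c = sqrt(a^2 + b^2)
a^2 = 59.29, b^2 = 9
a^2 + b^2 = 68.29
c = sqrt(68.29)
c = 8.2638
8.2638 mm


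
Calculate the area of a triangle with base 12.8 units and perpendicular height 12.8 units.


Shape: triangle
Base b = 12.8 units, Height h = 12.8 units
Formula: A = (1/2) * b * h
A = 0.5 * 12.8 * 12.8
A = 0.5 * 163.84
A = 81.92
81.92 units^2


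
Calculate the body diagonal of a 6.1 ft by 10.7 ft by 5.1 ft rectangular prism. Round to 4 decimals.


Shape: rectangular box (space diagonal)
l = 6.1 ft, w = 10.7 ft, h = 5.1 ft
Visualize: the diagonal of the base, then a right triangle with that diagonal and the height.
Formula: d = sqrt(l^2 + w^2 + h^2)
l^2 + w^2 + h^2 = 37.21 + 114.49 + 26.01 = 177.71
d = sqrt(177.71)
d = 13.3308
13.3308 ft


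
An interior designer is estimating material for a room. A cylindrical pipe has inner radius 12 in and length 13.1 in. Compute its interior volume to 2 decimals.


Shape: cylinder
Radius r = 12 in, Height h = 13.1 in
Formula: V = pi * r^2 * h
r^2 = 144
V = pi * 144 * 13.1
V = 1886.4 * pi
V = 5926.3
5926.3 in^3


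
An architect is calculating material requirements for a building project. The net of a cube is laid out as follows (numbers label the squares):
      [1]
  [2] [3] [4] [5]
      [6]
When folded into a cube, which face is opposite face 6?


Net: cross layout. Take square 3 as the base (bottom).
Fold the four squares in the horizontal row up around 3: 2 -> left, 4 -> right, 5 wraps to the top.
Fold 1 and 6 up from 3: 1 -> back, 6 -> front.
Opposite pairs are therefore: (1, 6), (2, 4), (3, 5).
Face 6 is opposite face 1.
face 1


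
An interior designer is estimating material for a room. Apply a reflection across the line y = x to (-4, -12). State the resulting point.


Transformation: reflection
Original point: (-4, -12)
Rule for reflection over y = x: (x, y) -> (y, x)
Apply: (-4, -12) -> (-12, -4)
(-12, -4)


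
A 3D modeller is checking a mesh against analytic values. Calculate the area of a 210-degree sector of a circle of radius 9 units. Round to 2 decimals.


Shape: circular sector
Radius r = 9 units, Angle = 210 degrees
Formula: A = (angle/360) * pi * r^2
r^2 = 81
Fraction of circle = 210/360
A = (210/360) * pi * 81
A = 47.25 * pi
A = 148.44
148.44 units^2


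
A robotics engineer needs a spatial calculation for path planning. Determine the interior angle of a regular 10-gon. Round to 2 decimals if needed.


Shape: regular decagon (10 sides)
Formula: interior angle = (n - 2) * 180 / n
(n - 2) = 8
(n - 2) * 180 = 1440
angle = 1440 / 10
angle = 144
144 degrees


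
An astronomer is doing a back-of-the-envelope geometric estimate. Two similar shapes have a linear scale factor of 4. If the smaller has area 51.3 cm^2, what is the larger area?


Linear scale factor k = 4
Original area = 51.3 cm^2
Rule: under a linear scaling by k, areas scale by k^2.
k^2 = 4^2 = 16
New area = 51.3 * 16
New area = 820.8
820.8 cm^2


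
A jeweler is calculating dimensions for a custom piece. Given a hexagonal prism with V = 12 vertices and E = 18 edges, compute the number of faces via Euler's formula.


Polyhedron: hexagonal prism
Euler's formula for convex polyhedra: V - E + F = 2
Given: V = 12 vertices and E = 18 edges
Solve for F:
F = 2 + E - V = 2 + 18 - 12 = 8
8 faces


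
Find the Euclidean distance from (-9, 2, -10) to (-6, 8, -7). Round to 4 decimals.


3D distance between two points
P1 = (-9, 2, -10), P2 = (-6, 8, -7)
Formula: d = sqrt((x2-x1)^2 + (y2-y1)^2 + (z2-z1)^2)
dx = -6 - -9 = 3
dy = 8 - 2 = 6
dz = -7 - -10 = 3
dx^2 + dy^2 + dz^2 = 9 + 36 + 9 = 54
d = sqrt(54)
d = 7.3485
7.3485 units


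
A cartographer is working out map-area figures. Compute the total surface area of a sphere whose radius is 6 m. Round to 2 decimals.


Shape: sphere
Radius r = 6 m
Formula: SA = 4 * pi * r^2
r^2 = 36
SA = 4 * pi * 36
SA = 144 * pi
SA = 452.39
452.39 m^2


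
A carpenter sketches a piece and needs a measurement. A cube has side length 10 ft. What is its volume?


Shape: cube
Side s = 10 ft
Formula: V = s^3
V = 10 * 10 * 10
V = 100 * 10
V = 1000
1000 ft^3


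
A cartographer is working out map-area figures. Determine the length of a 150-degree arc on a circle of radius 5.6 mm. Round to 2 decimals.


Shape: circular arc
Radius r = 5.6 mm, Angle = 150 degrees
Formula: L = (angle/360) * 2 * pi * r
2 * pi * r = 11.2 * pi
L = (150/360) * 11.2 * pi
L = 4.666667 * pi
L = 14.66
14.66 mm


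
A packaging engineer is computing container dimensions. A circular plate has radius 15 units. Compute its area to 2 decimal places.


Shape: circle
Radius r = 15 units
Formula: A = pi * r^2
r^2 = 15^2 = 225
A = pi * 225
A = 706.86
706.86 units^2


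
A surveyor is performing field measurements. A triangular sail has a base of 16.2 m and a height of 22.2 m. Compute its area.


Shape: triangle
Base b = 16.2 m, Height h = 22.2 m
Formula: A = (1/2) * b * h
A = 0.5 * 16.2 * 22.2
A = 0.5 * 359.64
A = 179.82
179.82 m^2


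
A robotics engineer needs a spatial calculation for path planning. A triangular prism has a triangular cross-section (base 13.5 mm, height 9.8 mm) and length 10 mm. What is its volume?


Shape: triangular prism
Triangle base = 13.5 mm, triangle height = 9.8 mm, prism length L = 10 mm
Formula: V = (1/2 * b * h_tri) * L
Cross-section area = 0.5 * 13.5 * 9.8 = 66.15
V = 66.15 * 10
V = 661.5
661.5 mm^3


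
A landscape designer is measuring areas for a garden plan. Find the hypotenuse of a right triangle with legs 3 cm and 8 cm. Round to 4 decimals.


Shape: right triangle
Legs a = 3 cm, b = 8 cm
Formula: c = sqrt(a^2 + b^2)
a^2 = 9, b^2 = 64
a^2 + b^2 = 73
c = sqrt(73)
c = 8.544
8.544 cm


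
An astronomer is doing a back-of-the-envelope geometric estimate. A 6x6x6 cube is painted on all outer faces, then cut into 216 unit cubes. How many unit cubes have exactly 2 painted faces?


Large cube: 6 x 6 x 6, cut into unit cubes.
n = 6, so n - 2 = 4
Cubes with 2 painted faces lie along the edges, excluding corners.
A cube has 12 edges; each contributes (n - 2) = 4 such cubes.
Count = 12 * 4 = 48
48 unit cubes


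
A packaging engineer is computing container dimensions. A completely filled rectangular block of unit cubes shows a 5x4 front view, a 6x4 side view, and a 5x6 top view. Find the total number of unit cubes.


Orthographic views of a solid rectangular block:
Front view 5 x 4 -> length = 5, height = 4
Side view 6 x 4 -> width = 6, height = 4 (consistent)
Top view 5 x 6 -> confirms length = 5, width = 6
The block is 5 x 6 x 4.
Total unit cubes = 5 * 6 * 4 = 120
120 unit cubes


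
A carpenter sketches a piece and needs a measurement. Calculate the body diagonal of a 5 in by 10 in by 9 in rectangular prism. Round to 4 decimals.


Shape: rectangular box (space diagonal)
l = 5 in, w = 10 in, h = 9 in
Visualize: the diagonal of the base, then a right triangle with that diagonal and the height.
Formula: d = sqrt(l^2 + w^2 + h^2)
l^2 + w^2 + h^2 = 25 + 100 + 81 = 206
d = sqrt(206)
d = 14.3527
14.3527 in


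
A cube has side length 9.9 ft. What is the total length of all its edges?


Shape: cube
Side s = 9.9 ft
A cube has 12 edges, all equal.
Formula: total edge length = 12 * s
Total = 12 * 9.9
Total = 118.8
118.8 ft


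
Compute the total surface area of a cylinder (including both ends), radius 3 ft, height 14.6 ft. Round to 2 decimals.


Shape: closed cylinder
Radius r = 3 ft, Height h = 14.6 ft
Formula: SA = 2*pi*r^2 + 2*pi*r*h = 2*pi*r*(r + h)
r + h = 17.6
2 * r * (r + h) = 2 * 3 * 17.6 = 105.6
SA = 105.6 * pi
SA = 331.75
331.75 ft^2


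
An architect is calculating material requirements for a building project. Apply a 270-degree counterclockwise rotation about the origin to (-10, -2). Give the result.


Transformation: rotation about the origin
Original point: (-10, -2)
Rule for 270 deg counterclockwise: (x, y) -> (y, -x)
Apply: (-10, -2) -> (-2, 10)
(-2, 10)


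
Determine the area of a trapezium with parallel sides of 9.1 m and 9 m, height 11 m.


Shape: trapezoid
Parallel sides a = 9.1 m, b = 9 m; Height h = 11 m
Formula: A = (a + b) * h / 2
a + b = 9.1 + 9 = 18.1
A = 18.1 * 11 / 2
A = 199.1 / 2
A = 99.55
99.55 m^2


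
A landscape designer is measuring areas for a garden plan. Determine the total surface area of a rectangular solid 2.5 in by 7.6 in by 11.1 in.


Shape: rectangular prism
l = 2.5 in, w = 7.6 in, h = 11.1 in
Formula: SA = 2(lw + lh + wh)
lw = 19, lh = 27.75, wh = 84.36
lw + lh + wh = 131.11
SA = 2 * 131.11
SA = 262.22
262.22 in^2


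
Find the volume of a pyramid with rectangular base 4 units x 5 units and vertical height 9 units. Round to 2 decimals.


Shape: rectangular pyramid
Base: 4 units x 5 units, Height h = 9 units
Formula: V = (1/3) * base_area * h
base_area = 4 * 5 = 20
base_area * h = 20 * 9 = 180
V = 180 / 3
V = 60
60 units^3


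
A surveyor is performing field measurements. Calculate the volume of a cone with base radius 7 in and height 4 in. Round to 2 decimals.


Shape: cone
Radius r = 7 in, Height h = 4 in
Formula: V = (1/3) * pi * r^2 * h
r^2 = 49
pi * r^2 * h = pi * 49 * 4 = 196 * pi
V = 196 * pi / 3
V = 205.25
205.25 in^3


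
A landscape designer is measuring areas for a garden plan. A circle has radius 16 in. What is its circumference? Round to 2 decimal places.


Shape: circle
Radius r = 16 in
Formula: C = 2 * pi * r
C = 2 * pi * 16
C = 32 * pi
C = 100.53
100.53 in


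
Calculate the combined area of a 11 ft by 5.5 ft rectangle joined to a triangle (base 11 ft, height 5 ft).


Composite shape: rectangle + triangle
Rectangle area = 11 * 5.5 = 60.5
Triangle area = 0.5 * 11 * 5 = 27.5
Total = 60.5 + 27.5
Total = 88
88 ft^2


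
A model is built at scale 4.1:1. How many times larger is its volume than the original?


Linear scale factor k = 4.1
Rule: under a linear scaling by k, volumes scale by k^3.
k^3 = 4.1 * 4.1 * 4.1
k^3 = 16.81 * 4.1
k^3 = 68.921
Volume scales by a factor of 68.921.
68.921 (dimensionless)


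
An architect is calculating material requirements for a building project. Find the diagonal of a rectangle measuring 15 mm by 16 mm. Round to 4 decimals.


Shape: rectangle (diagonal via Pythagoras)
Sides: 15 mm and 16 mm
Formula: d = sqrt(l^2 + w^2)
l^2 = 225, w^2 = 256
l^2 + w^2 = 481
d = sqrt(481)
d = 21.9317
21.9317 mm


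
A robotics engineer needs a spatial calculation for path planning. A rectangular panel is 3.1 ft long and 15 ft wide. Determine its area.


Shape: rectangle
Length l = 3.1 ft, Width w = 15 ft
Formula: A = l * w
A = 3.1 * 15
A = 46.5
46.5 ft^2


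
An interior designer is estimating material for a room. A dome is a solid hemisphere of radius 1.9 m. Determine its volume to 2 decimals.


Shape: hemisphere (half of a sphere)
Radius r = 1.9 m
Formula: V = (1/2) * (4/3) * pi * r^3 = (2/3) * pi * r^3
r^3 = 6.859
(2/3) * 6.859 = 4.572667
V = 4.572667 * pi
V = 14.37
14.37 m^3


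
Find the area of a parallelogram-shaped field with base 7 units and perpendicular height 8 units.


Shape: parallelogram
Base b = 7 units, Height h = 8 units
Formula: A = b * h
A = 7 * 8
A = 56
56 units^2


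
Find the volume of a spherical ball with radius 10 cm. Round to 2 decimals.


Shape: sphere
Radius r = 10 cm
Formula: V = (4/3) * pi * r^3
r^3 = 1000
(4/3) * 1000 = 1333.333333
V = 1333.333333 * pi
V = 4188.79
4188.79 cm^3


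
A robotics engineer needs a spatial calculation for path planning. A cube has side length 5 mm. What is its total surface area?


Shape: cube
Side s = 5 mm
A cube has 6 square faces.
Formula: SA = 6 * s^2
s^2 = 25
SA = 6 * 25
SA = 150
150 mm^2


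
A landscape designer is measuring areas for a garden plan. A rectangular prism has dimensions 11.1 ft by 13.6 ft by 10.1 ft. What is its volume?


Shape: rectangular prism
l = 11.1 ft, w = 13.6 ft, h = 10.1 ft
Formula: V = l * w * h
V = 11.1 * 13.6 * 10.1
V = 150.96 * 10.1
V = 1524.696
1524.696 ft^3


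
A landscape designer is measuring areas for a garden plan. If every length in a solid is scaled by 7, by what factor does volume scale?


Linear scale factor k = 7
Rule: under a linear scaling by k, volumes scale by k^3.
k^3 = 7 * 7 * 7
k^3 = 49 * 7
k^3 = 343
Volume scales by a factor of 343.
343 (dimensionless)


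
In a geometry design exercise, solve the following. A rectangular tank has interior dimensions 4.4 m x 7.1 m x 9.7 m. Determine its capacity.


Shape: rectangular prism
l = 4.4 m, w = 7.1 m, h = 9.7 m
Formula: V = l * w * h
V = 4.4 * 7.1 * 9.7
V = 31.24 * 9.7
V = 303.028
303.028 m^3


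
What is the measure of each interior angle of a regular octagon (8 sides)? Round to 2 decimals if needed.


Shape: regular octagon (8 sides)
Formula: interior angle = (n - 2) * 180 / n
(n - 2) = 6
(n - 2) * 180 = 1080
angle = 1080 / 8
angle = 135
135 degrees


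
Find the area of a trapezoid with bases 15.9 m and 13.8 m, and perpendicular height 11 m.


Shape: trapezoid
Parallel sides a = 15.9 m, b = 13.8 m; Height h = 11 m
Formula: A = (a + b) * h / 2
a + b = 15.9 + 13.8 = 29.7
A = 29.7 * 11 / 2
A = 326.7 / 2
A = 163.35
163.35 m^2


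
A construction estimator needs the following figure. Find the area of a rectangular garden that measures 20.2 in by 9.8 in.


Shape: rectangle
Length l = 20.2 in, Width w = 9.8 in
Formula: A = l * w
A = 20.2 * 9.8
A = 197.96
197.96 in^2


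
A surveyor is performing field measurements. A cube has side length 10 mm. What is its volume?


Shape: cube
Side s = 10 mm
Formula: V = s^3
V = 10 * 10 * 10
V = 100 * 10
V = 1000
1000 mm^3


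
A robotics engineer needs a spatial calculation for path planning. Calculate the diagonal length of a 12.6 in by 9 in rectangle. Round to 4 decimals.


Shape: rectangle (diagonal via Pythagoras)
Sides: 12.6 in and 9 in
Formula: d = sqrt(l^2 + w^2)
l^2 = 158.76, w^2 = 81
l^2 + w^2 = 239.76
d = sqrt(239.76)
d = 15.4842
15.4842 in


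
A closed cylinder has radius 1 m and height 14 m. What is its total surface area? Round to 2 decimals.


Shape: closed cylinder
Radius r = 1 m, Height h = 14 m
Formula: SA = 2*pi*r^2 + 2*pi*r*h = 2*pi*r*(r + h)
r + h = 15
2 * r * (r + h) = 2 * 1 * 15 = 30
SA = 30 * pi
SA = 94.25
94.25 m^2


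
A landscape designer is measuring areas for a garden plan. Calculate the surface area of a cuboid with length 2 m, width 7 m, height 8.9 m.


Shape: rectangular prism
l = 2 m, w = 7 m, h = 8.9 m
Formula: SA = 2(lw + lh + wh)
lw = 14, lh = 17.8, wh = 62.3
lw + lh + wh = 94.1
SA = 2 * 94.1
SA = 188.2
188.2 m^2


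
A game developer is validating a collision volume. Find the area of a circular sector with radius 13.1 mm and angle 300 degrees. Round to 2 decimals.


Shape: circular sector
Radius r = 13.1 mm, Angle = 300 degrees
Formula: A = (angle/360) * pi * r^2
r^2 = 171.61
Fraction of circle = 300/360
A = (300/360) * pi * 171.61
A = 143.008333 * pi
A = 449.27
449.27 mm^2


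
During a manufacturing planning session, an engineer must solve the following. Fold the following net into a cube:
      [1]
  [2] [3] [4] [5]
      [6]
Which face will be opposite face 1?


Net: cross layout. Take square 3 as the base (bottom).
Fold the four squares in the horizontal row up around 3: 2 -> left, 4 -> right, 5 wraps to the top.
Fold 1 and 6 up from 3: 1 -> back, 6 -> front.
Opposite pairs are therefore: (1, 6), (2, 4), (3, 5).
Face 1 is opposite face 6.
face 6


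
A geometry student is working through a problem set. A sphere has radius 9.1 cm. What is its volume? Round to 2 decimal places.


Shape: sphere
Radius r = 9.1 cm
Formula: V = (4/3) * pi * r^3
r^3 = 753.571
(4/3) * 753.571 = 1004.761333
V = 1004.761333 * pi
V = 3156.55
3156.55 cm^3


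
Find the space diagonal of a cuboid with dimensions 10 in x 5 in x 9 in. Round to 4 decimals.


Shape: rectangular box (space diagonal)
l = 10 in, w = 5 in, h = 9 in
Visualize: the diagonal of the base, then a right triangle with that diagonal and the height.
Formula: d = sqrt(l^2 + w^2 + h^2)
l^2 + w^2 + h^2 = 100 + 25 + 81 = 206
d = sqrt(206)
d = 14.3527
14.3527 in


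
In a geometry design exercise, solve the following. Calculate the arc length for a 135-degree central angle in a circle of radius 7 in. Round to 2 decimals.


Shape: circular arc
Radius r = 7 in, Angle = 135 degrees
Formula: L = (angle/360) * 2 * pi * r
2 * pi * r = 14 * pi
L = (135/360) * 14 * pi
L = 5.25 * pi
L = 16.49
16.49 in


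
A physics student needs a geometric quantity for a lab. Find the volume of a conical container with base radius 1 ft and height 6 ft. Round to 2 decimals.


Shape: cone
Radius r = 1 ft, Height h = 6 ft
Formula: V = (1/3) * pi * r^2 * h
r^2 = 1
pi * r^2 * h = pi * 1 * 6 = 6 * pi
V = 6 * pi / 3
V = 6.28
6.28 ft^3


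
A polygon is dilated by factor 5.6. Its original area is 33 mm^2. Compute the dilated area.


Linear scale factor k = 5.6
Original area = 33 mm^2
Rule: under a linear scaling by k, areas scale by k^2.
k^2 = 5.6^2 = 31.36
New area = 33 * 31.36
New area = 1034.88
1034.88 mm^2


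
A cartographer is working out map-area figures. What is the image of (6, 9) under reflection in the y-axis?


Transformation: reflection
Original point: (6, 9)
Rule for reflection over the y-axis: (x, y) -> (-x, y)
Apply: (6, 9) -> (-6, 9)
(-6, 9)


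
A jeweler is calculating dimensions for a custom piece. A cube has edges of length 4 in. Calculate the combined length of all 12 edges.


Shape: cube
Side s = 4 in
A cube has 12 edges, all equal.
Formula: total edge length = 12 * s
Total = 12 * 4
Total = 48
48 in
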